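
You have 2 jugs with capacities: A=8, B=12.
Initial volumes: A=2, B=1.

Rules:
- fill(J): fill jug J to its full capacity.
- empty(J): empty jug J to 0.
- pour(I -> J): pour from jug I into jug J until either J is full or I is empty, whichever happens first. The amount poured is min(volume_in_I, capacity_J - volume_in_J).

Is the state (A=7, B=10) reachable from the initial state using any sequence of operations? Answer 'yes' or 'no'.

Answer: no

Derivation:
BFS explored all 41 reachable states.
Reachable set includes: (0,0), (0,1), (0,2), (0,3), (0,4), (0,5), (0,6), (0,7), (0,8), (0,9), (0,10), (0,11) ...
Target (A=7, B=10) not in reachable set → no.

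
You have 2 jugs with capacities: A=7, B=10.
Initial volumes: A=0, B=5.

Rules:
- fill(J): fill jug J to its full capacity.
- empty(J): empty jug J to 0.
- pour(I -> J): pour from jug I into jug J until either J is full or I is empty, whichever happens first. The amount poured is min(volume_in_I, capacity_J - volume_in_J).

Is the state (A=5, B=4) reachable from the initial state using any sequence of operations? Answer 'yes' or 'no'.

Answer: no

Derivation:
BFS explored all 34 reachable states.
Reachable set includes: (0,0), (0,1), (0,2), (0,3), (0,4), (0,5), (0,6), (0,7), (0,8), (0,9), (0,10), (1,0) ...
Target (A=5, B=4) not in reachable set → no.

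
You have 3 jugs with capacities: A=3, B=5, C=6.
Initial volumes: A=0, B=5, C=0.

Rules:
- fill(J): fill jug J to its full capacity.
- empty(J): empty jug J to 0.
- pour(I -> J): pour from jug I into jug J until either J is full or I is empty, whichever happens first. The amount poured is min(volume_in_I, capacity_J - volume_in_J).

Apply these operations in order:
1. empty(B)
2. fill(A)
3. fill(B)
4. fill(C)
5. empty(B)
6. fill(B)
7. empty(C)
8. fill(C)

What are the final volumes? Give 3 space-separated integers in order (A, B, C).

Answer: 3 5 6

Derivation:
Step 1: empty(B) -> (A=0 B=0 C=0)
Step 2: fill(A) -> (A=3 B=0 C=0)
Step 3: fill(B) -> (A=3 B=5 C=0)
Step 4: fill(C) -> (A=3 B=5 C=6)
Step 5: empty(B) -> (A=3 B=0 C=6)
Step 6: fill(B) -> (A=3 B=5 C=6)
Step 7: empty(C) -> (A=3 B=5 C=0)
Step 8: fill(C) -> (A=3 B=5 C=6)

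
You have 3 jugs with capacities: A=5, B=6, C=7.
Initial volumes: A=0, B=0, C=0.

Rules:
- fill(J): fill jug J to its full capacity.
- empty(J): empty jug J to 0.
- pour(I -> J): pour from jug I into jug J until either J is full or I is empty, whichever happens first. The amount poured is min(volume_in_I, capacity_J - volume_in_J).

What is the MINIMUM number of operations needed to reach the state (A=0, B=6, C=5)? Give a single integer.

Answer: 3

Derivation:
BFS from (A=0, B=0, C=0). One shortest path:
  1. fill(A) -> (A=5 B=0 C=0)
  2. fill(B) -> (A=5 B=6 C=0)
  3. pour(A -> C) -> (A=0 B=6 C=5)
Reached target in 3 moves.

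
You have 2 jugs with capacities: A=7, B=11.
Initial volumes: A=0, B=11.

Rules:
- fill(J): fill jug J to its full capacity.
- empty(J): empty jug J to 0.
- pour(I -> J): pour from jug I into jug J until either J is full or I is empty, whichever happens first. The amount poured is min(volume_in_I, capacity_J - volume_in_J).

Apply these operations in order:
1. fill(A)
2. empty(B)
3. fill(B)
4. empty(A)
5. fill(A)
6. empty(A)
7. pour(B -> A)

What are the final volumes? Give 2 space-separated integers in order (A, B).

Step 1: fill(A) -> (A=7 B=11)
Step 2: empty(B) -> (A=7 B=0)
Step 3: fill(B) -> (A=7 B=11)
Step 4: empty(A) -> (A=0 B=11)
Step 5: fill(A) -> (A=7 B=11)
Step 6: empty(A) -> (A=0 B=11)
Step 7: pour(B -> A) -> (A=7 B=4)

Answer: 7 4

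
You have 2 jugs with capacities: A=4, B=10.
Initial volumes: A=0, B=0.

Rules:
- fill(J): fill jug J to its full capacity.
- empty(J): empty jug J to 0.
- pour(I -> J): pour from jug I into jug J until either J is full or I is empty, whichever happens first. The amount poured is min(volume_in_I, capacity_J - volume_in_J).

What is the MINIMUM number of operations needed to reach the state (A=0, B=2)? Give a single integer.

BFS from (A=0, B=0). One shortest path:
  1. fill(B) -> (A=0 B=10)
  2. pour(B -> A) -> (A=4 B=6)
  3. empty(A) -> (A=0 B=6)
  4. pour(B -> A) -> (A=4 B=2)
  5. empty(A) -> (A=0 B=2)
Reached target in 5 moves.

Answer: 5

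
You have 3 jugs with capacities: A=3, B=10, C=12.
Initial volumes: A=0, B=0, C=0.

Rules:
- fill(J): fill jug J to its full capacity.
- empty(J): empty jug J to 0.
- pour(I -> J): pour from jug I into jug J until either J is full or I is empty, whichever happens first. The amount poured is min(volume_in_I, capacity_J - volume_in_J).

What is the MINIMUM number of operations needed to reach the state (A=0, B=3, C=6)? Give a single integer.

Answer: 5

Derivation:
BFS from (A=0, B=0, C=0). One shortest path:
  1. fill(C) -> (A=0 B=0 C=12)
  2. pour(C -> A) -> (A=3 B=0 C=9)
  3. empty(A) -> (A=0 B=0 C=9)
  4. pour(C -> A) -> (A=3 B=0 C=6)
  5. pour(A -> B) -> (A=0 B=3 C=6)
Reached target in 5 moves.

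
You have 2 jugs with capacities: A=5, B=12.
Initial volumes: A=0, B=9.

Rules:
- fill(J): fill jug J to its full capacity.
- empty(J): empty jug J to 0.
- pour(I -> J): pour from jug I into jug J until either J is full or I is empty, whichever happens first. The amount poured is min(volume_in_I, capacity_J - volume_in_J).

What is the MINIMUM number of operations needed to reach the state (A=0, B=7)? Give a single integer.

BFS from (A=0, B=9). One shortest path:
  1. fill(B) -> (A=0 B=12)
  2. pour(B -> A) -> (A=5 B=7)
  3. empty(A) -> (A=0 B=7)
Reached target in 3 moves.

Answer: 3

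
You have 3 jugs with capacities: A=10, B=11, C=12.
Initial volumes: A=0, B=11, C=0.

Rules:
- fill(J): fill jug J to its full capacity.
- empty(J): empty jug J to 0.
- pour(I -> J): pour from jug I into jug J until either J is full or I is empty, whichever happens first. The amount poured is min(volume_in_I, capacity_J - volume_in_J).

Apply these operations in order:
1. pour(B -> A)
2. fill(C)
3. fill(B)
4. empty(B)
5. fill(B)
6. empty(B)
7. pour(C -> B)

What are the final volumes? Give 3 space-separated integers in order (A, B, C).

Step 1: pour(B -> A) -> (A=10 B=1 C=0)
Step 2: fill(C) -> (A=10 B=1 C=12)
Step 3: fill(B) -> (A=10 B=11 C=12)
Step 4: empty(B) -> (A=10 B=0 C=12)
Step 5: fill(B) -> (A=10 B=11 C=12)
Step 6: empty(B) -> (A=10 B=0 C=12)
Step 7: pour(C -> B) -> (A=10 B=11 C=1)

Answer: 10 11 1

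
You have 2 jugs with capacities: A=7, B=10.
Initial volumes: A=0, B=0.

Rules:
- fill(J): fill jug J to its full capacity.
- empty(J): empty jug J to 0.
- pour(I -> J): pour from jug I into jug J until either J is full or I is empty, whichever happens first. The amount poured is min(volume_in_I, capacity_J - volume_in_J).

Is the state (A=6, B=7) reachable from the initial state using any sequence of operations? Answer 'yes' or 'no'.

BFS explored all 34 reachable states.
Reachable set includes: (0,0), (0,1), (0,2), (0,3), (0,4), (0,5), (0,6), (0,7), (0,8), (0,9), (0,10), (1,0) ...
Target (A=6, B=7) not in reachable set → no.

Answer: no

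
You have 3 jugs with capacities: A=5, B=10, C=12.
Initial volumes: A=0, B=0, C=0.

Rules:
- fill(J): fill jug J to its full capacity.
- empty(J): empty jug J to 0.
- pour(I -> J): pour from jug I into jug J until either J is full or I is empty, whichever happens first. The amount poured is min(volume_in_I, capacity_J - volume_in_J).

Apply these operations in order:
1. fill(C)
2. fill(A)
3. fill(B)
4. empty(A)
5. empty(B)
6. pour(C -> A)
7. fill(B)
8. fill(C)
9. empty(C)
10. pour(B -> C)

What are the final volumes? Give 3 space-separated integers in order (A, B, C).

Answer: 5 0 10

Derivation:
Step 1: fill(C) -> (A=0 B=0 C=12)
Step 2: fill(A) -> (A=5 B=0 C=12)
Step 3: fill(B) -> (A=5 B=10 C=12)
Step 4: empty(A) -> (A=0 B=10 C=12)
Step 5: empty(B) -> (A=0 B=0 C=12)
Step 6: pour(C -> A) -> (A=5 B=0 C=7)
Step 7: fill(B) -> (A=5 B=10 C=7)
Step 8: fill(C) -> (A=5 B=10 C=12)
Step 9: empty(C) -> (A=5 B=10 C=0)
Step 10: pour(B -> C) -> (A=5 B=0 C=10)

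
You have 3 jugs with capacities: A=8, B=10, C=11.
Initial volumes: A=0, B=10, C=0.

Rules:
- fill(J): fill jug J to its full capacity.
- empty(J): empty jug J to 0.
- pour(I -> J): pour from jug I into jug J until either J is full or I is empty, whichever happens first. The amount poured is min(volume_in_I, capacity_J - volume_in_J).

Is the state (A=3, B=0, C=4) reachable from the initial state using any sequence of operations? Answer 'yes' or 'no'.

Answer: yes

Derivation:
BFS from (A=0, B=10, C=0):
  1. fill(A) -> (A=8 B=10 C=0)
  2. pour(A -> C) -> (A=0 B=10 C=8)
  3. fill(A) -> (A=8 B=10 C=8)
  4. pour(A -> C) -> (A=5 B=10 C=11)
  5. empty(C) -> (A=5 B=10 C=0)
  6. pour(A -> C) -> (A=0 B=10 C=5)
  7. pour(B -> C) -> (A=0 B=4 C=11)
  8. pour(C -> A) -> (A=8 B=4 C=3)
  9. empty(A) -> (A=0 B=4 C=3)
  10. pour(C -> A) -> (A=3 B=4 C=0)
  11. pour(B -> C) -> (A=3 B=0 C=4)
Target reached → yes.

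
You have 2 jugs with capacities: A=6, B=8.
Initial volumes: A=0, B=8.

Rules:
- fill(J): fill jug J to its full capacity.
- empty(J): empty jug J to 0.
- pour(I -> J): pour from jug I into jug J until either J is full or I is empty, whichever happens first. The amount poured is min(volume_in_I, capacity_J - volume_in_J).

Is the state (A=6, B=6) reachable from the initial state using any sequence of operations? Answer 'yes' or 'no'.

Answer: yes

Derivation:
BFS from (A=0, B=8):
  1. fill(A) -> (A=6 B=8)
  2. empty(B) -> (A=6 B=0)
  3. pour(A -> B) -> (A=0 B=6)
  4. fill(A) -> (A=6 B=6)
Target reached → yes.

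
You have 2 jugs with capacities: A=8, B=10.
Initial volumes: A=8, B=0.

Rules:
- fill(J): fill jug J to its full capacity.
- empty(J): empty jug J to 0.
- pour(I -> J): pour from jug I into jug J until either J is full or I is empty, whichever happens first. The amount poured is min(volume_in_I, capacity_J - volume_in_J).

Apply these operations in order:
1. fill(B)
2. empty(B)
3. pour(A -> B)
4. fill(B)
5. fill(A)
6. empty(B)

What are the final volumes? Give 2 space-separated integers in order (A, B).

Answer: 8 0

Derivation:
Step 1: fill(B) -> (A=8 B=10)
Step 2: empty(B) -> (A=8 B=0)
Step 3: pour(A -> B) -> (A=0 B=8)
Step 4: fill(B) -> (A=0 B=10)
Step 5: fill(A) -> (A=8 B=10)
Step 6: empty(B) -> (A=8 B=0)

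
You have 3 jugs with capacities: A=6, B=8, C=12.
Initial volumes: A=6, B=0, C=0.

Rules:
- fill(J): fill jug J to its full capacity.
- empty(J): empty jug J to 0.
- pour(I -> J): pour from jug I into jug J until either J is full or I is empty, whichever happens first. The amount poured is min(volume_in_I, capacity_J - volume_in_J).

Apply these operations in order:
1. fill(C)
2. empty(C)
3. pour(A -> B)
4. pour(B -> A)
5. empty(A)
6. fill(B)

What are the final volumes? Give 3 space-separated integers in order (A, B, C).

Answer: 0 8 0

Derivation:
Step 1: fill(C) -> (A=6 B=0 C=12)
Step 2: empty(C) -> (A=6 B=0 C=0)
Step 3: pour(A -> B) -> (A=0 B=6 C=0)
Step 4: pour(B -> A) -> (A=6 B=0 C=0)
Step 5: empty(A) -> (A=0 B=0 C=0)
Step 6: fill(B) -> (A=0 B=8 C=0)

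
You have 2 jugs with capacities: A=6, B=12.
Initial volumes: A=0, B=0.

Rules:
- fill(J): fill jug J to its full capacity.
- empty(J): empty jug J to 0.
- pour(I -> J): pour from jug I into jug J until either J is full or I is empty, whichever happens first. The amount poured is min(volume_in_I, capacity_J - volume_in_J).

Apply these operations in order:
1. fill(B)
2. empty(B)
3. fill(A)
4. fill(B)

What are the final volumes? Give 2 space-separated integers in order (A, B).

Answer: 6 12

Derivation:
Step 1: fill(B) -> (A=0 B=12)
Step 2: empty(B) -> (A=0 B=0)
Step 3: fill(A) -> (A=6 B=0)
Step 4: fill(B) -> (A=6 B=12)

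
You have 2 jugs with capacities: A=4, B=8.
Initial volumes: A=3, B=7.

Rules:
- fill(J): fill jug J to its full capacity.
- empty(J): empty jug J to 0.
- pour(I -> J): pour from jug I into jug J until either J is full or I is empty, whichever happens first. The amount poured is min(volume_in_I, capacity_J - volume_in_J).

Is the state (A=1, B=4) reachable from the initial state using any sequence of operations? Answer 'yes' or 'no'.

BFS explored all 19 reachable states.
Reachable set includes: (0,0), (0,2), (0,3), (0,4), (0,6), (0,7), (0,8), (2,0), (2,8), (3,0), (3,7), (3,8) ...
Target (A=1, B=4) not in reachable set → no.

Answer: no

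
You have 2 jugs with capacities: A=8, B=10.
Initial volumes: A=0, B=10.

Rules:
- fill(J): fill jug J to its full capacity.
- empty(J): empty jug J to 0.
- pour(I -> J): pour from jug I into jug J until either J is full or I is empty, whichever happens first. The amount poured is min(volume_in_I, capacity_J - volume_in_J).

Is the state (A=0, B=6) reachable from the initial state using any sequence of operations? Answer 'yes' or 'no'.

Answer: yes

Derivation:
BFS from (A=0, B=10):
  1. fill(A) -> (A=8 B=10)
  2. empty(B) -> (A=8 B=0)
  3. pour(A -> B) -> (A=0 B=8)
  4. fill(A) -> (A=8 B=8)
  5. pour(A -> B) -> (A=6 B=10)
  6. empty(B) -> (A=6 B=0)
  7. pour(A -> B) -> (A=0 B=6)
Target reached → yes.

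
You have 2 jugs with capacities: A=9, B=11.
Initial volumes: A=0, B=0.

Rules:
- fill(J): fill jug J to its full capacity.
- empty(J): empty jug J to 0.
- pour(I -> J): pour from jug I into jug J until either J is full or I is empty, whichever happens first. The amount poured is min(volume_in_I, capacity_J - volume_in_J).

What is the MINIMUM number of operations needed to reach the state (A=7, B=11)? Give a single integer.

BFS from (A=0, B=0). One shortest path:
  1. fill(A) -> (A=9 B=0)
  2. pour(A -> B) -> (A=0 B=9)
  3. fill(A) -> (A=9 B=9)
  4. pour(A -> B) -> (A=7 B=11)
Reached target in 4 moves.

Answer: 4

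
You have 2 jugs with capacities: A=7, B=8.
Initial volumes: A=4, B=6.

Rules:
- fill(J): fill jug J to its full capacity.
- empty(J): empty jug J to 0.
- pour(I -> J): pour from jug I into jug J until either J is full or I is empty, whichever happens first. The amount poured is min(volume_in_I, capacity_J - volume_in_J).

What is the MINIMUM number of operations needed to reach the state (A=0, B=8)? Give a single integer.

Answer: 2

Derivation:
BFS from (A=4, B=6). One shortest path:
  1. empty(A) -> (A=0 B=6)
  2. fill(B) -> (A=0 B=8)
Reached target in 2 moves.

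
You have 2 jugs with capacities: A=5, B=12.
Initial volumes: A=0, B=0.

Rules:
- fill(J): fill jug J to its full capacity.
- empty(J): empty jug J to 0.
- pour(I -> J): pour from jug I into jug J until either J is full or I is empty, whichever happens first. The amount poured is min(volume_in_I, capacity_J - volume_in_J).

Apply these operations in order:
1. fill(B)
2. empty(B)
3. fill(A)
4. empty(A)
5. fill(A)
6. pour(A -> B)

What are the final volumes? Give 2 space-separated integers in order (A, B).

Step 1: fill(B) -> (A=0 B=12)
Step 2: empty(B) -> (A=0 B=0)
Step 3: fill(A) -> (A=5 B=0)
Step 4: empty(A) -> (A=0 B=0)
Step 5: fill(A) -> (A=5 B=0)
Step 6: pour(A -> B) -> (A=0 B=5)

Answer: 0 5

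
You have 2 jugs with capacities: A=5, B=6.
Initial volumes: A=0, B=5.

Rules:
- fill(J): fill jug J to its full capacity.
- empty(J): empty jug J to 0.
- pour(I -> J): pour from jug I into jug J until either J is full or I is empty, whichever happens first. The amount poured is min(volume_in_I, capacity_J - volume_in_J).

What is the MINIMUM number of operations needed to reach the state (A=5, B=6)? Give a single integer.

BFS from (A=0, B=5). One shortest path:
  1. fill(A) -> (A=5 B=5)
  2. fill(B) -> (A=5 B=6)
Reached target in 2 moves.

Answer: 2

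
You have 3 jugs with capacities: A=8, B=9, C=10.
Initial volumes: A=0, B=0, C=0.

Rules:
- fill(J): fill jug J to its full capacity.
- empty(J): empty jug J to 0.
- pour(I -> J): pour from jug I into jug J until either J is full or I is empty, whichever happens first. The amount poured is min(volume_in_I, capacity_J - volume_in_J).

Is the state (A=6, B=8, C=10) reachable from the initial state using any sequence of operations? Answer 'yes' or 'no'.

Answer: yes

Derivation:
BFS from (A=0, B=0, C=0):
  1. fill(A) -> (A=8 B=0 C=0)
  2. pour(A -> B) -> (A=0 B=8 C=0)
  3. fill(A) -> (A=8 B=8 C=0)
  4. pour(A -> C) -> (A=0 B=8 C=8)
  5. fill(A) -> (A=8 B=8 C=8)
  6. pour(A -> C) -> (A=6 B=8 C=10)
Target reached → yes.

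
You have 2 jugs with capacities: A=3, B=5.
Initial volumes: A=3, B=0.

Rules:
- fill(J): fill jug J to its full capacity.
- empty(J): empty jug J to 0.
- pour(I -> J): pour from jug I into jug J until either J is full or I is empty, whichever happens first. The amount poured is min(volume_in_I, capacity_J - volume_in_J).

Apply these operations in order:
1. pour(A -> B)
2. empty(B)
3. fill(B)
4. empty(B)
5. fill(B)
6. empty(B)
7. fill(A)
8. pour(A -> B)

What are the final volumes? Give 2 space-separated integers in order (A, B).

Answer: 0 3

Derivation:
Step 1: pour(A -> B) -> (A=0 B=3)
Step 2: empty(B) -> (A=0 B=0)
Step 3: fill(B) -> (A=0 B=5)
Step 4: empty(B) -> (A=0 B=0)
Step 5: fill(B) -> (A=0 B=5)
Step 6: empty(B) -> (A=0 B=0)
Step 7: fill(A) -> (A=3 B=0)
Step 8: pour(A -> B) -> (A=0 B=3)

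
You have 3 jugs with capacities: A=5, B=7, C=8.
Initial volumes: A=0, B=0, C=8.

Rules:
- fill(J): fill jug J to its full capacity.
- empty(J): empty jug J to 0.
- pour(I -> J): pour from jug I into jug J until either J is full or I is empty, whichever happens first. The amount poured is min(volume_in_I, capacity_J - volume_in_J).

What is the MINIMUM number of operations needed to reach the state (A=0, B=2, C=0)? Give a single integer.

Answer: 4

Derivation:
BFS from (A=0, B=0, C=8). One shortest path:
  1. fill(B) -> (A=0 B=7 C=8)
  2. empty(C) -> (A=0 B=7 C=0)
  3. pour(B -> A) -> (A=5 B=2 C=0)
  4. empty(A) -> (A=0 B=2 C=0)
Reached target in 4 moves.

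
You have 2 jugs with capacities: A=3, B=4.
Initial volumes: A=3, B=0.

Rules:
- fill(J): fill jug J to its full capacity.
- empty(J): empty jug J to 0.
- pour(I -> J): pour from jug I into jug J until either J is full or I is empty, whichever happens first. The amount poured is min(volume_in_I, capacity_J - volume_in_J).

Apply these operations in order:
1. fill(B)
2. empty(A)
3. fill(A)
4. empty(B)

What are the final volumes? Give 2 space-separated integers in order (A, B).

Answer: 3 0

Derivation:
Step 1: fill(B) -> (A=3 B=4)
Step 2: empty(A) -> (A=0 B=4)
Step 3: fill(A) -> (A=3 B=4)
Step 4: empty(B) -> (A=3 B=0)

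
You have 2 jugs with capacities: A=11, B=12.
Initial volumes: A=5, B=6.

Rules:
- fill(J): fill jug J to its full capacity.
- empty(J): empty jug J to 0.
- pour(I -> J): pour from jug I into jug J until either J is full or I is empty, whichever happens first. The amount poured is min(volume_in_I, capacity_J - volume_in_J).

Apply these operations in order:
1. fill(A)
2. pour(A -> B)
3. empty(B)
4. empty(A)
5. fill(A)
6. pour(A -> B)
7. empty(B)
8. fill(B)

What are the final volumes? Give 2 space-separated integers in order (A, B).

Answer: 0 12

Derivation:
Step 1: fill(A) -> (A=11 B=6)
Step 2: pour(A -> B) -> (A=5 B=12)
Step 3: empty(B) -> (A=5 B=0)
Step 4: empty(A) -> (A=0 B=0)
Step 5: fill(A) -> (A=11 B=0)
Step 6: pour(A -> B) -> (A=0 B=11)
Step 7: empty(B) -> (A=0 B=0)
Step 8: fill(B) -> (A=0 B=12)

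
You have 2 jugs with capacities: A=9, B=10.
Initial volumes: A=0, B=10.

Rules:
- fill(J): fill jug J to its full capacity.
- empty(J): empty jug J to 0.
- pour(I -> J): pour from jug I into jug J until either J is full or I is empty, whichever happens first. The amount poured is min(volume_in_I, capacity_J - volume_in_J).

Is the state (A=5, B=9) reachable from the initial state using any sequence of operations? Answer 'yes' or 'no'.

Answer: no

Derivation:
BFS explored all 38 reachable states.
Reachable set includes: (0,0), (0,1), (0,2), (0,3), (0,4), (0,5), (0,6), (0,7), (0,8), (0,9), (0,10), (1,0) ...
Target (A=5, B=9) not in reachable set → no.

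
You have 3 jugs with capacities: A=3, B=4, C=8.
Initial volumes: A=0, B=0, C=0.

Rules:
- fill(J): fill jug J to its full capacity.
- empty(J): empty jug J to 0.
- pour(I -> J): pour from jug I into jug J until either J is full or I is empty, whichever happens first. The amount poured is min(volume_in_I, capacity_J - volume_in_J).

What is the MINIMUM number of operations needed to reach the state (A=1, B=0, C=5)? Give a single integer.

Answer: 7

Derivation:
BFS from (A=0, B=0, C=0). One shortest path:
  1. fill(B) -> (A=0 B=4 C=0)
  2. fill(C) -> (A=0 B=4 C=8)
  3. pour(B -> A) -> (A=3 B=1 C=8)
  4. empty(A) -> (A=0 B=1 C=8)
  5. pour(C -> A) -> (A=3 B=1 C=5)
  6. empty(A) -> (A=0 B=1 C=5)
  7. pour(B -> A) -> (A=1 B=0 C=5)
Reached target in 7 moves.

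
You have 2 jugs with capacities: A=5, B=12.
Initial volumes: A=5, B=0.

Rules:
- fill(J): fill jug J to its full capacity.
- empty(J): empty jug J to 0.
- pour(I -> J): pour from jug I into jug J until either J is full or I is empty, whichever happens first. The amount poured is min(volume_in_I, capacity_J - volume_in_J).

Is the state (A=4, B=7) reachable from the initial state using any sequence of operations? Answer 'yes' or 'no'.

Answer: no

Derivation:
BFS explored all 34 reachable states.
Reachable set includes: (0,0), (0,1), (0,2), (0,3), (0,4), (0,5), (0,6), (0,7), (0,8), (0,9), (0,10), (0,11) ...
Target (A=4, B=7) not in reachable set → no.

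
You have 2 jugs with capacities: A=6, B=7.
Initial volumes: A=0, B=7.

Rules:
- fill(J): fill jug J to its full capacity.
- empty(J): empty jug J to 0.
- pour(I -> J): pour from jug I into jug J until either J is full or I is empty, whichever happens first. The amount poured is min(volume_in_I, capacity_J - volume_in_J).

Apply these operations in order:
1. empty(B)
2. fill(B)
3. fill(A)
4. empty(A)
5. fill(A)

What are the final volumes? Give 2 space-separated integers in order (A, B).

Step 1: empty(B) -> (A=0 B=0)
Step 2: fill(B) -> (A=0 B=7)
Step 3: fill(A) -> (A=6 B=7)
Step 4: empty(A) -> (A=0 B=7)
Step 5: fill(A) -> (A=6 B=7)

Answer: 6 7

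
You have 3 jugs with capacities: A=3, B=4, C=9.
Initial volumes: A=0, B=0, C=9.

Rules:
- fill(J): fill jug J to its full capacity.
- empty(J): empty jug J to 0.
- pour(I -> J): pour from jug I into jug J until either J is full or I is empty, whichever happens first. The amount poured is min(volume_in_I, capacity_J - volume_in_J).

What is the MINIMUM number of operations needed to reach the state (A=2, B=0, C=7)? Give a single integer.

BFS from (A=0, B=0, C=9). One shortest path:
  1. pour(C -> A) -> (A=3 B=0 C=6)
  2. pour(A -> B) -> (A=0 B=3 C=6)
  3. pour(C -> A) -> (A=3 B=3 C=3)
  4. pour(A -> B) -> (A=2 B=4 C=3)
  5. pour(B -> C) -> (A=2 B=0 C=7)
Reached target in 5 moves.

Answer: 5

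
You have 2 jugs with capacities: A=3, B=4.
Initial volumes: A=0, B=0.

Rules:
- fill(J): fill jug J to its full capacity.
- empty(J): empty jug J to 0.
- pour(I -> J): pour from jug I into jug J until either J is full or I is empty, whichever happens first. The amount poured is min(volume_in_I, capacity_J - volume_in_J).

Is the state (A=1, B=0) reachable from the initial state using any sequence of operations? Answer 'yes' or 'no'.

BFS from (A=0, B=0):
  1. fill(B) -> (A=0 B=4)
  2. pour(B -> A) -> (A=3 B=1)
  3. empty(A) -> (A=0 B=1)
  4. pour(B -> A) -> (A=1 B=0)
Target reached → yes.

Answer: yes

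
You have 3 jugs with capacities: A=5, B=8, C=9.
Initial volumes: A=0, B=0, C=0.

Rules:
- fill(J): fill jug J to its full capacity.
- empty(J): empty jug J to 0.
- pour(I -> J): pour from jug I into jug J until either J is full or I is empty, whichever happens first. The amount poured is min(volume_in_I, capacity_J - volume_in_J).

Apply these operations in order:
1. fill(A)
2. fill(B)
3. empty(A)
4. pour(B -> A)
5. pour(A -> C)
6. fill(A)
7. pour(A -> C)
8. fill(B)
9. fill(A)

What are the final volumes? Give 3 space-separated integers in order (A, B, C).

Step 1: fill(A) -> (A=5 B=0 C=0)
Step 2: fill(B) -> (A=5 B=8 C=0)
Step 3: empty(A) -> (A=0 B=8 C=0)
Step 4: pour(B -> A) -> (A=5 B=3 C=0)
Step 5: pour(A -> C) -> (A=0 B=3 C=5)
Step 6: fill(A) -> (A=5 B=3 C=5)
Step 7: pour(A -> C) -> (A=1 B=3 C=9)
Step 8: fill(B) -> (A=1 B=8 C=9)
Step 9: fill(A) -> (A=5 B=8 C=9)

Answer: 5 8 9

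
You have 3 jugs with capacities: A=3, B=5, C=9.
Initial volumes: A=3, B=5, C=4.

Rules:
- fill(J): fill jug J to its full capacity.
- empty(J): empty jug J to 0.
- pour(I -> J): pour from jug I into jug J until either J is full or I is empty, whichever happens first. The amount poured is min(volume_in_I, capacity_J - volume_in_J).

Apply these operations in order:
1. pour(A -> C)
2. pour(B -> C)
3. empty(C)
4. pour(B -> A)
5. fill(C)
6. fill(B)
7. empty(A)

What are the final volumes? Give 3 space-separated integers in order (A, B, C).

Step 1: pour(A -> C) -> (A=0 B=5 C=7)
Step 2: pour(B -> C) -> (A=0 B=3 C=9)
Step 3: empty(C) -> (A=0 B=3 C=0)
Step 4: pour(B -> A) -> (A=3 B=0 C=0)
Step 5: fill(C) -> (A=3 B=0 C=9)
Step 6: fill(B) -> (A=3 B=5 C=9)
Step 7: empty(A) -> (A=0 B=5 C=9)

Answer: 0 5 9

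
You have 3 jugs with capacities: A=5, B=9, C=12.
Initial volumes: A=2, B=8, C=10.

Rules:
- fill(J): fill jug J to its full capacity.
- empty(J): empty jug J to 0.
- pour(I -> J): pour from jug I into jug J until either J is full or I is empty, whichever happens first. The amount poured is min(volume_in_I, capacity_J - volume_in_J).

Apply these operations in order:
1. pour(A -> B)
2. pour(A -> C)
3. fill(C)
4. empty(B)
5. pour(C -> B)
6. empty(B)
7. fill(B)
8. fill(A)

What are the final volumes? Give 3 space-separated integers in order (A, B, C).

Step 1: pour(A -> B) -> (A=1 B=9 C=10)
Step 2: pour(A -> C) -> (A=0 B=9 C=11)
Step 3: fill(C) -> (A=0 B=9 C=12)
Step 4: empty(B) -> (A=0 B=0 C=12)
Step 5: pour(C -> B) -> (A=0 B=9 C=3)
Step 6: empty(B) -> (A=0 B=0 C=3)
Step 7: fill(B) -> (A=0 B=9 C=3)
Step 8: fill(A) -> (A=5 B=9 C=3)

Answer: 5 9 3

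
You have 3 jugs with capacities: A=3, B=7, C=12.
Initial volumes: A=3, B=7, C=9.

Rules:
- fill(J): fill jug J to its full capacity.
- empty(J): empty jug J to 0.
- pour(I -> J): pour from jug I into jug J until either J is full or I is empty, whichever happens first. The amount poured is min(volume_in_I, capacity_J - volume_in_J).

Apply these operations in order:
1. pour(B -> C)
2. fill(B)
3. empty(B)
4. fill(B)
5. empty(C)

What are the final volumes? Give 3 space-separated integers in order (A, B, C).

Step 1: pour(B -> C) -> (A=3 B=4 C=12)
Step 2: fill(B) -> (A=3 B=7 C=12)
Step 3: empty(B) -> (A=3 B=0 C=12)
Step 4: fill(B) -> (A=3 B=7 C=12)
Step 5: empty(C) -> (A=3 B=7 C=0)

Answer: 3 7 0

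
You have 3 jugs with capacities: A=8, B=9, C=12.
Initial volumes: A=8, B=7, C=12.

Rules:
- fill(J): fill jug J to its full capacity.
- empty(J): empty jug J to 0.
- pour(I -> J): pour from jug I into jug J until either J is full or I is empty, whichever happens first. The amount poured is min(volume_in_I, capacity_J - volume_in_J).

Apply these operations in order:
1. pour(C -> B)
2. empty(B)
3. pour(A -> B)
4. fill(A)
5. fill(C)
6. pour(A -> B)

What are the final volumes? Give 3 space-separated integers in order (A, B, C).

Answer: 7 9 12

Derivation:
Step 1: pour(C -> B) -> (A=8 B=9 C=10)
Step 2: empty(B) -> (A=8 B=0 C=10)
Step 3: pour(A -> B) -> (A=0 B=8 C=10)
Step 4: fill(A) -> (A=8 B=8 C=10)
Step 5: fill(C) -> (A=8 B=8 C=12)
Step 6: pour(A -> B) -> (A=7 B=9 C=12)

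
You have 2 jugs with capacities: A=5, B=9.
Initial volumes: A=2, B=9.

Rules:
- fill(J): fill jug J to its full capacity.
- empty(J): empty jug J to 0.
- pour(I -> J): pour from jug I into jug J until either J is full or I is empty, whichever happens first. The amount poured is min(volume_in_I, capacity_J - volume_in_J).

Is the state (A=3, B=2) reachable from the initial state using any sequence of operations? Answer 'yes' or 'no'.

BFS explored all 28 reachable states.
Reachable set includes: (0,0), (0,1), (0,2), (0,3), (0,4), (0,5), (0,6), (0,7), (0,8), (0,9), (1,0), (1,9) ...
Target (A=3, B=2) not in reachable set → no.

Answer: no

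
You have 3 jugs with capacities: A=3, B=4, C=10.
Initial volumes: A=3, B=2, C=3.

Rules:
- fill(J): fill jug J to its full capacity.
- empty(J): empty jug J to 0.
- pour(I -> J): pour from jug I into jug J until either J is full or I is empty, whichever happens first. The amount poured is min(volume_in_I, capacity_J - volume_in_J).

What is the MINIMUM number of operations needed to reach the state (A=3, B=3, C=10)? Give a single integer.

BFS from (A=3, B=2, C=3). One shortest path:
  1. empty(B) -> (A=3 B=0 C=3)
  2. pour(C -> B) -> (A=3 B=3 C=0)
  3. fill(C) -> (A=3 B=3 C=10)
Reached target in 3 moves.

Answer: 3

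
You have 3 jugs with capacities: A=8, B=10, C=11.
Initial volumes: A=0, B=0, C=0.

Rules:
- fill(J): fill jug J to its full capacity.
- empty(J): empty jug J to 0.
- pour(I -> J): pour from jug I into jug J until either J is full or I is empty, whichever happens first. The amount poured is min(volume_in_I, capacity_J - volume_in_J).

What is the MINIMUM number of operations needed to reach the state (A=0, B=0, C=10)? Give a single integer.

BFS from (A=0, B=0, C=0). One shortest path:
  1. fill(B) -> (A=0 B=10 C=0)
  2. pour(B -> C) -> (A=0 B=0 C=10)
Reached target in 2 moves.

Answer: 2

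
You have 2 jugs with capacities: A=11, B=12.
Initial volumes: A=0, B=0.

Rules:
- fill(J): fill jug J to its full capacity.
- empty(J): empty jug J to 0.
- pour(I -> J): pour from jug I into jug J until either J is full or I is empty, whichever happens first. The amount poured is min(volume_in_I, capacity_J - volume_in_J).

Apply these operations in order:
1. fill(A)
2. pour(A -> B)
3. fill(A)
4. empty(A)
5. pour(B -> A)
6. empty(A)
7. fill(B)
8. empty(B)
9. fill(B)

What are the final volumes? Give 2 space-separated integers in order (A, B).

Answer: 0 12

Derivation:
Step 1: fill(A) -> (A=11 B=0)
Step 2: pour(A -> B) -> (A=0 B=11)
Step 3: fill(A) -> (A=11 B=11)
Step 4: empty(A) -> (A=0 B=11)
Step 5: pour(B -> A) -> (A=11 B=0)
Step 6: empty(A) -> (A=0 B=0)
Step 7: fill(B) -> (A=0 B=12)
Step 8: empty(B) -> (A=0 B=0)
Step 9: fill(B) -> (A=0 B=12)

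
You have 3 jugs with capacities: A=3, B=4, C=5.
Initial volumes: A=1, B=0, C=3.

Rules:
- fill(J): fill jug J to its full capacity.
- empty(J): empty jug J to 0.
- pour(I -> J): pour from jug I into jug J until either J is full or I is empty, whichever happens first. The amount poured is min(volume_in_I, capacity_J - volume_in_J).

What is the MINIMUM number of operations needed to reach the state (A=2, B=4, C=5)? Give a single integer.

BFS from (A=1, B=0, C=3). One shortest path:
  1. fill(A) -> (A=3 B=0 C=3)
  2. pour(C -> B) -> (A=3 B=3 C=0)
  3. fill(C) -> (A=3 B=3 C=5)
  4. pour(A -> B) -> (A=2 B=4 C=5)
Reached target in 4 moves.

Answer: 4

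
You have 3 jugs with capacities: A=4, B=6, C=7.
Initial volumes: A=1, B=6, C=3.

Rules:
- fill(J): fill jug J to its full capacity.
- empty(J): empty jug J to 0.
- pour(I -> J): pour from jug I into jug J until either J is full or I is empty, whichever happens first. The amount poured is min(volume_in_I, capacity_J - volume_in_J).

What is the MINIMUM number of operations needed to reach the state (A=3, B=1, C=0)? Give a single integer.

BFS from (A=1, B=6, C=3). One shortest path:
  1. empty(B) -> (A=1 B=0 C=3)
  2. pour(A -> B) -> (A=0 B=1 C=3)
  3. pour(C -> A) -> (A=3 B=1 C=0)
Reached target in 3 moves.

Answer: 3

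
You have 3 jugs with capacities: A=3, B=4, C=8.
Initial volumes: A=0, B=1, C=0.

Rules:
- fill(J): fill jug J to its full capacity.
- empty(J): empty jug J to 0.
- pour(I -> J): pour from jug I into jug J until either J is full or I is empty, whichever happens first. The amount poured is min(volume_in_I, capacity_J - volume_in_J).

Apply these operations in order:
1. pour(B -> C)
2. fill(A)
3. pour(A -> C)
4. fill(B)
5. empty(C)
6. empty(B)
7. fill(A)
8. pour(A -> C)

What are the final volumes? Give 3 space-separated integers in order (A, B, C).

Answer: 0 0 3

Derivation:
Step 1: pour(B -> C) -> (A=0 B=0 C=1)
Step 2: fill(A) -> (A=3 B=0 C=1)
Step 3: pour(A -> C) -> (A=0 B=0 C=4)
Step 4: fill(B) -> (A=0 B=4 C=4)
Step 5: empty(C) -> (A=0 B=4 C=0)
Step 6: empty(B) -> (A=0 B=0 C=0)
Step 7: fill(A) -> (A=3 B=0 C=0)
Step 8: pour(A -> C) -> (A=0 B=0 C=3)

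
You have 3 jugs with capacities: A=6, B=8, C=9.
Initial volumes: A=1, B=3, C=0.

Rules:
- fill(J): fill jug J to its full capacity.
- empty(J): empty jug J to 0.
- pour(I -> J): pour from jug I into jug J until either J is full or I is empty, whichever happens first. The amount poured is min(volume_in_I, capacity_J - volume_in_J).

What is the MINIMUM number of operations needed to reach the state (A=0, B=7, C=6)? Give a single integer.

Answer: 4

Derivation:
BFS from (A=1, B=3, C=0). One shortest path:
  1. fill(C) -> (A=1 B=3 C=9)
  2. pour(C -> A) -> (A=6 B=3 C=4)
  3. pour(C -> B) -> (A=6 B=7 C=0)
  4. pour(A -> C) -> (A=0 B=7 C=6)
Reached target in 4 moves.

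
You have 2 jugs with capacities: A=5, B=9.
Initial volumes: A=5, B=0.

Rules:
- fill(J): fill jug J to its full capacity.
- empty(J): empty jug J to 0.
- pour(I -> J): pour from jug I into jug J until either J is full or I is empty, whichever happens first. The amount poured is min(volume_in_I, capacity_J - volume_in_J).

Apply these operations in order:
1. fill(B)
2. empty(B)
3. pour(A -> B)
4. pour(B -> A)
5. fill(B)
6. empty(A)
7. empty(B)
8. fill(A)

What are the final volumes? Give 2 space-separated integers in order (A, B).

Answer: 5 0

Derivation:
Step 1: fill(B) -> (A=5 B=9)
Step 2: empty(B) -> (A=5 B=0)
Step 3: pour(A -> B) -> (A=0 B=5)
Step 4: pour(B -> A) -> (A=5 B=0)
Step 5: fill(B) -> (A=5 B=9)
Step 6: empty(A) -> (A=0 B=9)
Step 7: empty(B) -> (A=0 B=0)
Step 8: fill(A) -> (A=5 B=0)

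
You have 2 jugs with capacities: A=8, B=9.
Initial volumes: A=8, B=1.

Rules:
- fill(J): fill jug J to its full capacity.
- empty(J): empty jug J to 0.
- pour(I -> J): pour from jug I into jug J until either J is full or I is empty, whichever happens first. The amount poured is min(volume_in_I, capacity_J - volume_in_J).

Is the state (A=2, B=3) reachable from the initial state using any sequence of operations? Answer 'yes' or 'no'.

BFS explored all 34 reachable states.
Reachable set includes: (0,0), (0,1), (0,2), (0,3), (0,4), (0,5), (0,6), (0,7), (0,8), (0,9), (1,0), (1,9) ...
Target (A=2, B=3) not in reachable set → no.

Answer: no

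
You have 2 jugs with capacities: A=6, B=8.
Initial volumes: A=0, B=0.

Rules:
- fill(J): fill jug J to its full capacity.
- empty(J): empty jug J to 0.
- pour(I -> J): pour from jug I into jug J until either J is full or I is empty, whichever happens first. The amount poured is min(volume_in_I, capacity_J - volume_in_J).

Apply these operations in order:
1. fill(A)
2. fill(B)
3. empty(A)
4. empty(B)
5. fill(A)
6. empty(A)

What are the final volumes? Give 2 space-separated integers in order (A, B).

Step 1: fill(A) -> (A=6 B=0)
Step 2: fill(B) -> (A=6 B=8)
Step 3: empty(A) -> (A=0 B=8)
Step 4: empty(B) -> (A=0 B=0)
Step 5: fill(A) -> (A=6 B=0)
Step 6: empty(A) -> (A=0 B=0)

Answer: 0 0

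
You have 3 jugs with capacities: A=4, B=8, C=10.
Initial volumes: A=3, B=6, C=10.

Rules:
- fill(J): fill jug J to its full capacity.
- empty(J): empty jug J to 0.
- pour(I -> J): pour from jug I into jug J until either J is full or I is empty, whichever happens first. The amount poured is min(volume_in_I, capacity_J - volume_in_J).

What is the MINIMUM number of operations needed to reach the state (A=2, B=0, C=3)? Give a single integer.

BFS from (A=3, B=6, C=10). One shortest path:
  1. empty(C) -> (A=3 B=6 C=0)
  2. pour(A -> C) -> (A=0 B=6 C=3)
  3. fill(A) -> (A=4 B=6 C=3)
  4. pour(A -> B) -> (A=2 B=8 C=3)
  5. empty(B) -> (A=2 B=0 C=3)
Reached target in 5 moves.

Answer: 5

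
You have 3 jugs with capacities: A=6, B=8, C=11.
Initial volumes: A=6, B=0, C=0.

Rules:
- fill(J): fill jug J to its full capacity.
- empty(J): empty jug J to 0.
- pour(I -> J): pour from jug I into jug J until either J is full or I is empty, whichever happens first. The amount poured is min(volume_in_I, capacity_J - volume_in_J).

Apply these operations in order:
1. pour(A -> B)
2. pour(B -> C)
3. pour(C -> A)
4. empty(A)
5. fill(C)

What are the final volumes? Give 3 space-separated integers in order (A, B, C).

Step 1: pour(A -> B) -> (A=0 B=6 C=0)
Step 2: pour(B -> C) -> (A=0 B=0 C=6)
Step 3: pour(C -> A) -> (A=6 B=0 C=0)
Step 4: empty(A) -> (A=0 B=0 C=0)
Step 5: fill(C) -> (A=0 B=0 C=11)

Answer: 0 0 11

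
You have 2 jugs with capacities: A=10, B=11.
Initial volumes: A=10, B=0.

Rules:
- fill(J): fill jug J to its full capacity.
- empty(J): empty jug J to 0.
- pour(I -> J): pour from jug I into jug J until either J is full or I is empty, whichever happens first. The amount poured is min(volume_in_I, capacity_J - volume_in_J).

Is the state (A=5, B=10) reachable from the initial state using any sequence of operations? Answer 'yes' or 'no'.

Answer: no

Derivation:
BFS explored all 42 reachable states.
Reachable set includes: (0,0), (0,1), (0,2), (0,3), (0,4), (0,5), (0,6), (0,7), (0,8), (0,9), (0,10), (0,11) ...
Target (A=5, B=10) not in reachable set → no.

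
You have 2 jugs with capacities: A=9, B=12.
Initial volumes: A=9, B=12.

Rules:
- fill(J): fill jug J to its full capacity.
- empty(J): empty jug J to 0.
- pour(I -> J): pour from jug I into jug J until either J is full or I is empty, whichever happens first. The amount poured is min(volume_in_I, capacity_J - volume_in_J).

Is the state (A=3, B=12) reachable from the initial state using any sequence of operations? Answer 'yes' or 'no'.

Answer: yes

Derivation:
BFS from (A=9, B=12):
  1. empty(A) -> (A=0 B=12)
  2. pour(B -> A) -> (A=9 B=3)
  3. empty(A) -> (A=0 B=3)
  4. pour(B -> A) -> (A=3 B=0)
  5. fill(B) -> (A=3 B=12)
Target reached → yes.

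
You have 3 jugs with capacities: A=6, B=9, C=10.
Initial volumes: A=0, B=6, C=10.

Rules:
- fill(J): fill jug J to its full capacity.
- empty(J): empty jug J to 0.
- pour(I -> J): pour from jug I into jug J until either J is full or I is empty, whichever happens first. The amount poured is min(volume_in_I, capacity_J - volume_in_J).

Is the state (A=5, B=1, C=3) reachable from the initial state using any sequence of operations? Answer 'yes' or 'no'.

BFS explored all 410 reachable states.
Reachable set includes: (0,0,0), (0,0,1), (0,0,2), (0,0,3), (0,0,4), (0,0,5), (0,0,6), (0,0,7), (0,0,8), (0,0,9), (0,0,10), (0,1,0) ...
Target (A=5, B=1, C=3) not in reachable set → no.

Answer: no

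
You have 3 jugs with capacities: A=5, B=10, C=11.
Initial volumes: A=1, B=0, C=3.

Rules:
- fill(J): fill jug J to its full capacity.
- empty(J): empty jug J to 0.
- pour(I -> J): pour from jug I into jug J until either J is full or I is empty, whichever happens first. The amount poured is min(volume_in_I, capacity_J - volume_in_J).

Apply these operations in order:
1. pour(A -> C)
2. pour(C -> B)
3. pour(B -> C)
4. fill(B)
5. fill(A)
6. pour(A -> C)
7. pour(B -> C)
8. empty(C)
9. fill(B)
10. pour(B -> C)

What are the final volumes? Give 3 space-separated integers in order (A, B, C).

Answer: 0 0 10

Derivation:
Step 1: pour(A -> C) -> (A=0 B=0 C=4)
Step 2: pour(C -> B) -> (A=0 B=4 C=0)
Step 3: pour(B -> C) -> (A=0 B=0 C=4)
Step 4: fill(B) -> (A=0 B=10 C=4)
Step 5: fill(A) -> (A=5 B=10 C=4)
Step 6: pour(A -> C) -> (A=0 B=10 C=9)
Step 7: pour(B -> C) -> (A=0 B=8 C=11)
Step 8: empty(C) -> (A=0 B=8 C=0)
Step 9: fill(B) -> (A=0 B=10 C=0)
Step 10: pour(B -> C) -> (A=0 B=0 C=10)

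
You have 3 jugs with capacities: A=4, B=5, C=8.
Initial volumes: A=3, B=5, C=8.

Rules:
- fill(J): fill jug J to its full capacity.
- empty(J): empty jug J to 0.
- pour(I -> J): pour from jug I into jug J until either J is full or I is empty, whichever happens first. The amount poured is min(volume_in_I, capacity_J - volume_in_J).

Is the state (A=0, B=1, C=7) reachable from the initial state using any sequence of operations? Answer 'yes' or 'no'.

Answer: yes

Derivation:
BFS from (A=3, B=5, C=8):
  1. empty(C) -> (A=3 B=5 C=0)
  2. pour(A -> C) -> (A=0 B=5 C=3)
  3. pour(B -> A) -> (A=4 B=1 C=3)
  4. pour(A -> C) -> (A=0 B=1 C=7)
Target reached → yes.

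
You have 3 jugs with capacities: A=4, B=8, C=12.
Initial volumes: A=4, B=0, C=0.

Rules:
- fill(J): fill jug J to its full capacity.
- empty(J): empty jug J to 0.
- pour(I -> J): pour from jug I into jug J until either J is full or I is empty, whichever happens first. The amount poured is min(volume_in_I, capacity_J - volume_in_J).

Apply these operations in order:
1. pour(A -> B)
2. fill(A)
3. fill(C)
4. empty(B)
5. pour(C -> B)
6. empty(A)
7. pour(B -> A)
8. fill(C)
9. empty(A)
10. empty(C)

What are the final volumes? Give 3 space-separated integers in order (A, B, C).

Answer: 0 4 0

Derivation:
Step 1: pour(A -> B) -> (A=0 B=4 C=0)
Step 2: fill(A) -> (A=4 B=4 C=0)
Step 3: fill(C) -> (A=4 B=4 C=12)
Step 4: empty(B) -> (A=4 B=0 C=12)
Step 5: pour(C -> B) -> (A=4 B=8 C=4)
Step 6: empty(A) -> (A=0 B=8 C=4)
Step 7: pour(B -> A) -> (A=4 B=4 C=4)
Step 8: fill(C) -> (A=4 B=4 C=12)
Step 9: empty(A) -> (A=0 B=4 C=12)
Step 10: empty(C) -> (A=0 B=4 C=0)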